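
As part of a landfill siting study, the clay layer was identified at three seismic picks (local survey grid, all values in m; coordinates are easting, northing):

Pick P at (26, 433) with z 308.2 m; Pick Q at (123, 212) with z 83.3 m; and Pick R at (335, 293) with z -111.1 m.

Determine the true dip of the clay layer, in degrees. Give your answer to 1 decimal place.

51.0°

Two edge vectors: Pick P→Pick Q = (97, -221, -224.9), Pick P→Pick R = (309, -140, -419.3).
Normal n = (Pick P→Pick Q) × (Pick P→Pick R) = (61179.3, -28822, 54709).
So ∂z/∂easting = −n_x/n_z = −1.11827 and ∂z/∂northing = −n_y/n_z = 0.52682.
Gradient magnitude |∇z| = √(a² + b²) = √(1.25052 + 0.27754) = 1.23615.
True dip = arctan(1.23615) = 51.0°, dipping toward ESE (azimuth ≈ 115°).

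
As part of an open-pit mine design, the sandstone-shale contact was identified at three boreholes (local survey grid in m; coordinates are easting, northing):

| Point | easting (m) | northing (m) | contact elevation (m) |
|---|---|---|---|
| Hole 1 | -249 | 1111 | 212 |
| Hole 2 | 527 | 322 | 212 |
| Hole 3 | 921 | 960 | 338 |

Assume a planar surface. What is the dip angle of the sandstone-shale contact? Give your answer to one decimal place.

9.8°

Let the plane be z = a·easting + b·northing + c.
Hole 2−Hole 1: 776a − 789b = 0;  Hole 3−Hole 1: 1170a − 151b = 126.
Solving gives a = 0.12335, b = 0.12132.
Gradient magnitude |∇z| = √(a² + b²) = √(0.01522 + 0.01472) = 0.17301.
True dip = arctan(0.17301) = 9.8°, dipping toward SW (azimuth ≈ 225°).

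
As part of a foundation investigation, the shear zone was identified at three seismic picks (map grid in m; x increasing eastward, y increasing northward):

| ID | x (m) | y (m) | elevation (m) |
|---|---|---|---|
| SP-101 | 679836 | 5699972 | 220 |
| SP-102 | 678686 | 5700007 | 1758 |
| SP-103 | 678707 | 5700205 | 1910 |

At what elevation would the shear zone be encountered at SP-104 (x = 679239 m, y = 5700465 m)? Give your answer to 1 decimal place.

1448.9 m

Let the plane be z = a·x + b·y + c.
SP-102−SP-101: −1150a + 35b = 1538;  SP-103−SP-101: −1129a + 233b = 1690.
Solving gives a = −1.309799286, b = 0.906594874.
Then c = 220 − a·679836 − b·5699972 = −4276896.69.
At (679239, 5700465): z = −889666.8 + 5168012.3 − 4276896.69 = 1448.9 m.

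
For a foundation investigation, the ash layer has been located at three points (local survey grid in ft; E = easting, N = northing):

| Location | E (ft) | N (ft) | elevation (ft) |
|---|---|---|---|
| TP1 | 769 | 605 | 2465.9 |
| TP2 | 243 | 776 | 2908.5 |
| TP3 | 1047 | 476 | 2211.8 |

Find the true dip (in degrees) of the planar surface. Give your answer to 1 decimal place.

40.4°

Two edge vectors: TP1→TP2 = (-526, 171, 442.6), TP1→TP3 = (278, -129, -254.1).
Normal n = (TP1→TP2) × (TP1→TP3) = (13644.3, -10613.8, 20316).
So ∂z/∂E = −n_x/n_z = −0.67160 and ∂z/∂N = −n_y/n_z = 0.52244.
Gradient magnitude |∇z| = √(a² + b²) = √(0.45105 + 0.27294) = 0.85088.
True dip = arctan(0.85088) = 40.4°, dipping toward SE (azimuth ≈ 128°).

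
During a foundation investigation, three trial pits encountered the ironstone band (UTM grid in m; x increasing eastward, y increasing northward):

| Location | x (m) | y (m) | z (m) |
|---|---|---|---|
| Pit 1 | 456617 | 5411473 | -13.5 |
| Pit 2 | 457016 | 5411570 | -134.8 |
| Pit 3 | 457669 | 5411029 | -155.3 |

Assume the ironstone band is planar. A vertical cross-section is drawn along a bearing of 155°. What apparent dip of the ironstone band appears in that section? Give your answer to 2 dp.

7.31°

Let the plane be z = a·x + b·y + c.
Pit 2−Pit 1: 399a + 97b = −121.3;  Pit 3−Pit 1: 1052a − 444b = −141.8.
Solving gives a = −0.24216, b = −0.25440.
Unit vector along 155° is (sin 155°, cos 155°) = (0.4226, -0.9063).
Slope in that direction = a·(0.4226) + b·(-0.9063) = 0.12823.
Apparent dip = arctan|0.12823| = 7.31° (true dip is 19.4°, so apparent ≤ true as expected).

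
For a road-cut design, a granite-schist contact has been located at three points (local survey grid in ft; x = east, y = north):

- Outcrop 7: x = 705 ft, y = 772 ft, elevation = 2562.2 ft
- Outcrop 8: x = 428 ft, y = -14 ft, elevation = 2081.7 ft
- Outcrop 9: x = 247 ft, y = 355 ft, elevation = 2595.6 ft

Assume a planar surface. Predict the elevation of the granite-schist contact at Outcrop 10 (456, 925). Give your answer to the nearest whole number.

2937 ft

Two edge vectors: Outcrop 7→Outcrop 8 = (-277, -786, -480.5), Outcrop 7→Outcrop 9 = (-458, -417, 33.4).
Normal n = (Outcrop 7→Outcrop 8) × (Outcrop 7→Outcrop 9) = (-226620.9, 229320.8, -244479).
So ∂z/∂x = −n_x/n_z = −0.92695 and ∂z/∂y = −n_y/n_z = 0.93800.
Intercept c from Outcrop 7: 2562.2 + 653.50 − 724.13 = 2491.57.
At (456, 925): z = −422.7 + 867.6 + 2491.57 = 2936.5 ft.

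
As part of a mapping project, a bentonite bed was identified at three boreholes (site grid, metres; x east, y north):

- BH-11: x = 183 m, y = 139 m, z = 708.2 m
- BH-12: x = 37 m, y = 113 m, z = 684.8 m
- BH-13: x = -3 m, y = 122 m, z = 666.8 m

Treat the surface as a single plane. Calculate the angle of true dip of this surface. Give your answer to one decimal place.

Let the plane be z = a·x + b·y + c.
BH-12−BH-11: −146a − 26b = −23.4;  BH-13−BH-11: −186a − 17b = −41.4.
Solving gives a = 0.28828, b = −0.71878.
Gradient magnitude |∇z| = √(a² + b²) = √(0.08310 + 0.51664) = 0.77443.
True dip = arctan(0.77443) = 37.8°, dipping toward NNW (azimuth ≈ 338°).

37.8°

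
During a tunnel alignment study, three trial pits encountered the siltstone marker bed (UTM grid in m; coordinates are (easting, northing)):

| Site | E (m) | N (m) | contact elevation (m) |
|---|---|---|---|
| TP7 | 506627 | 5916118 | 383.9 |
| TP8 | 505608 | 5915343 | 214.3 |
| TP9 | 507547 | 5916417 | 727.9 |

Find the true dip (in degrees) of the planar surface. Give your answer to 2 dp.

35.44°

Let the plane be z = a·E + b·N + c.
TP8−TP7: −1019a − 775b = −169.6;  TP9−TP7: 920a + 299b = 344.
Solving gives a = 0.52873, b = −0.47635.
Gradient magnitude |∇z| = √(a² + b²) = √(0.27955 + 0.22691) = 0.71166.
True dip = arctan(0.71166) = 35.44°, dipping toward NW (azimuth ≈ 312°).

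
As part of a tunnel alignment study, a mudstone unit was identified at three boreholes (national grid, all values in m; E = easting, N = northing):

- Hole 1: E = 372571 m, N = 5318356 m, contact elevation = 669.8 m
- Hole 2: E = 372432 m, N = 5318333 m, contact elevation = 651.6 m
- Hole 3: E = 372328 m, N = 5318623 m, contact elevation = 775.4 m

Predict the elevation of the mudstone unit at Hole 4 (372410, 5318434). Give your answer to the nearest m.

696 m

Let the plane be z = a·E + b·N + c.
Hole 2−Hole 1: −139a − 23b = −18.2;  Hole 3−Hole 1: −243a + 267b = 105.6.
Solving gives a = 0.05692005, b = 0.44730926.
Then c = 669.8 − a·372571 − b·5318356 = −2399486.84.
At (372410, 5318434): z = 21197.6 + 2378984.8 − 2399486.84 = 695.5 m.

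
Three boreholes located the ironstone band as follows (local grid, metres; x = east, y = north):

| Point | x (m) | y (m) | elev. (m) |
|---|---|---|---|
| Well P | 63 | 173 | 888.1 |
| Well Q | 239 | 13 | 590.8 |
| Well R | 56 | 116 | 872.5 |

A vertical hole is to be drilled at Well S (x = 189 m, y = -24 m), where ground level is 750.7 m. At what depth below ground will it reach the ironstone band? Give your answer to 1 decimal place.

111.1 m

Two edge vectors: Well P→Well Q = (176, -160, -297.3), Well P→Well R = (-7, -57, -15.6).
Normal n = (Well P→Well Q) × (Well P→Well R) = (-14450.1, 4826.7, -11152).
So ∂z/∂x = −n_x/n_z = −1.29574 and ∂z/∂y = −n_y/n_z = 0.43281.
Intercept c from Well P: 888.1 + 81.63 − 74.88 = 894.86.
At (189, -24): z_contact = −244.89 − 10.39 + 894.86 = 639.57 m.
Depth below ground = 750.7 − 639.57 = 111.1 m.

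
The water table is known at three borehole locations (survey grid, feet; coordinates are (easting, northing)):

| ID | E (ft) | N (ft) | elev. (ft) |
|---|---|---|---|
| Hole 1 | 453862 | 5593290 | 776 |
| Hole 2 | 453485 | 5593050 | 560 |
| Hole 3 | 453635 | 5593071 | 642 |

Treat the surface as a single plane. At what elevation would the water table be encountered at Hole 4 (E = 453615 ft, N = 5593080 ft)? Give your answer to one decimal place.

631.7 ft

Two edge vectors: Hole 1→Hole 2 = (-377, -240, -216), Hole 1→Hole 3 = (-227, -219, -134).
Normal n = (Hole 1→Hole 2) × (Hole 1→Hole 3) = (-15144, -1486, 28083).
So ∂z/∂E = −n_x/n_z = 0.539258626 and ∂z/∂N = −n_y/n_z = 0.052914575.
Intercept c from Hole 1: 776 − 244749.00 − 295966.56 = −539939.56.
At (453615, 5593080): z = 244615.8 + 295955.4 − 539939.56 = 631.7 ft.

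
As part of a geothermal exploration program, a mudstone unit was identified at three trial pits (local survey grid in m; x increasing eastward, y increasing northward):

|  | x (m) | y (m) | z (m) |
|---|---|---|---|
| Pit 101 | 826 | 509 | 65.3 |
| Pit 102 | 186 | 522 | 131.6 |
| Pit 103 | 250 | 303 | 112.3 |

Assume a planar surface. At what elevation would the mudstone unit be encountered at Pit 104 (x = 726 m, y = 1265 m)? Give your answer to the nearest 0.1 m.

119.5 m

Let the plane be z = a·x + b·y + c.
Pit 102−Pit 101: −640a + 13b = 66.3;  Pit 103−Pit 101: −576a − 206b = 47.
Solving gives a = −0.102412, b = 0.058199.
Then c = 65.3 − a·826 − b·509 = 120.27.
At (726, 1265): z = −74.4 + 73.6 + 120.27 = 119.5 m.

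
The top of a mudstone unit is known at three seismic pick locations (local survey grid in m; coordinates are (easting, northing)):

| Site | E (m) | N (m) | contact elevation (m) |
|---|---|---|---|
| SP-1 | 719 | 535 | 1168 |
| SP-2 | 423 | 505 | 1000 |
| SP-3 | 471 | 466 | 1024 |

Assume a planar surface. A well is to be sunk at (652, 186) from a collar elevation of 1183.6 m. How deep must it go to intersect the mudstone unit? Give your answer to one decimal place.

78.9 m

Two edge vectors: SP-1→SP-2 = (-296, -30, -168), SP-1→SP-3 = (-248, -69, -144).
Normal n = (SP-1→SP-2) × (SP-1→SP-3) = (-7272, -960, 12984).
So ∂z/∂E = −n_x/n_z = 0.56007 and ∂z/∂N = −n_y/n_z = 0.07394.
Intercept c from SP-1: 1168 − 402.69 − 39.56 = 725.75.
At (652, 186): z_contact = 365.17 + 13.75 + 725.75 = 1104.67 m.
Depth below ground = 1183.6 − 1104.67 = 78.9 m.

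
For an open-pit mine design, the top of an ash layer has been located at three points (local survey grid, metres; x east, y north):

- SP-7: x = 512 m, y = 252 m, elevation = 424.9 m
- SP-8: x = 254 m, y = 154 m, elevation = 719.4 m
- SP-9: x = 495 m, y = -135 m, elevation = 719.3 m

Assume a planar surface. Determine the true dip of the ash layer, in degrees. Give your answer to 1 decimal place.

Let the plane be z = a·x + b·y + c.
SP-8−SP-7: −258a − 98b = 294.5;  SP-9−SP-7: −17a − 387b = 294.4.
Solving gives a = −0.86698, b = −0.72264.
Gradient magnitude |∇z| = √(a² + b²) = √(0.75166 + 0.52221) = 1.12866.
True dip = arctan(1.12866) = 48.5°, dipping toward NE (azimuth ≈ 050°).

48.5°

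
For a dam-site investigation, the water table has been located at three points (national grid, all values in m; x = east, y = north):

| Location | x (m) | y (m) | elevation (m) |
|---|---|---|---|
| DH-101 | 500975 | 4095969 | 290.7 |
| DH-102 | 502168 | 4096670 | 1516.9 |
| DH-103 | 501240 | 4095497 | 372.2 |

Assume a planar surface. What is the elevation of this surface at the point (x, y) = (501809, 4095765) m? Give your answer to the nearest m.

937 m

Two edge vectors: DH-101→DH-102 = (1193, 701, 1226.2), DH-101→DH-103 = (265, -472, 81.5).
Normal n = (DH-101→DH-102) × (DH-101→DH-103) = (635897.9, 227713.5, -748861).
So ∂z/∂x = −n_x/n_z = 0.84915345 and ∂z/∂y = −n_y/n_z = 0.30407980.
Intercept c from DH-101: 290.7 − 425404.65 − 1245501.42 = −1670615.37.
At (501809, 4095765): z = 426112.8 + 1245439.4 − 1670615.37 = 936.9 m.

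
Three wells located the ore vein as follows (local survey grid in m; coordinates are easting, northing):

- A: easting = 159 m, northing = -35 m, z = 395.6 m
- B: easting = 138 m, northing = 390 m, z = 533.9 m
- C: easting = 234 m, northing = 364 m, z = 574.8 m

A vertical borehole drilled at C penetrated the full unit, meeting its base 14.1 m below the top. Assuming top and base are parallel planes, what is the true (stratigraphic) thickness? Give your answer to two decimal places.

Let the plane be z = a·easting + b·northing + c.
B−A: −21a + 425b = 138.3;  C−A: 75a + 399b = 179.2.
Solving gives a = 0.52115, b = 0.35116.
|∇z| = √(a²+b²) = 0.62842, so dip δ = arctan(0.62842) = 32.15°.
True thickness = vertical thickness × cos δ = 14.1 × cos 32.15° = 11.94 m.

11.94 m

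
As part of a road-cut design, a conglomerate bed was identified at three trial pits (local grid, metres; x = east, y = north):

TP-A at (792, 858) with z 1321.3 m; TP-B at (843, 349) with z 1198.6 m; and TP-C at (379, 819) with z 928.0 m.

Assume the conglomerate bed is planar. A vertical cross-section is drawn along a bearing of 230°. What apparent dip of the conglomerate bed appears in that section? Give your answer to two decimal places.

Two edge vectors: TP-A→TP-B = (51, -509, -122.7), TP-A→TP-C = (-413, -39, -393.3).
Normal n = (TP-A→TP-B) × (TP-A→TP-C) = (195404.4, 70733.4, -212206).
So ∂z/∂x = −n_x/n_z = 0.92082 and ∂z/∂y = −n_y/n_z = 0.33332.
Unit vector along 230° is (sin 230°, cos 230°) = (-0.7660, -0.6428).
Slope in that direction = a·(-0.7660) + b·(-0.6428) = −0.91965.
Apparent dip = arctan|0.91965| = 42.60° (true dip is 44.4°, so apparent ≤ true as expected).

42.60°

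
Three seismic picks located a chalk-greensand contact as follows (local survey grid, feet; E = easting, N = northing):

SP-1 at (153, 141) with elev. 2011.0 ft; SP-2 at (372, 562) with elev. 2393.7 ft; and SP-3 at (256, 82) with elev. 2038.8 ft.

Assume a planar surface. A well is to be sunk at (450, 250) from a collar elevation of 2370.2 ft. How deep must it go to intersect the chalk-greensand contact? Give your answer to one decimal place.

Two edge vectors: SP-1→SP-2 = (219, 421, 382.7), SP-1→SP-3 = (103, -59, 27.8).
Normal n = (SP-1→SP-2) × (SP-1→SP-3) = (34283.1, 33329.9, -56284).
So ∂z/∂E = −n_x/n_z = 0.60911 and ∂z/∂N = −n_y/n_z = 0.59217.
Intercept c from SP-1: 2011 − 93.19 − 83.50 = 1834.31.
At (450, 250): z_contact = 274.10 + 148.04 + 1834.31 = 2256.45 ft.
Depth below ground = 2370.2 − 2256.45 = 113.7 ft.

113.7 ft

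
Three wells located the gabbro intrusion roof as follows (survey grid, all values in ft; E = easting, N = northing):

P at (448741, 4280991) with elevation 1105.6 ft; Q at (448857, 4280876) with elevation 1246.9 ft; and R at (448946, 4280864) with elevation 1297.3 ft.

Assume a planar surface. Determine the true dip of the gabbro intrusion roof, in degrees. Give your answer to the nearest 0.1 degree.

41.7°

Let the plane be z = a·E + b·N + c.
Q−P: 116a − 115b = 141.3;  R−P: 205a − 127b = 191.7.
Solving gives a = 0.46369, b = −0.76097.
Gradient magnitude |∇z| = √(a² + b²) = √(0.21501 + 0.57908) = 0.89112.
True dip = arctan(0.89112) = 41.7°, dipping toward NNW (azimuth ≈ 329°).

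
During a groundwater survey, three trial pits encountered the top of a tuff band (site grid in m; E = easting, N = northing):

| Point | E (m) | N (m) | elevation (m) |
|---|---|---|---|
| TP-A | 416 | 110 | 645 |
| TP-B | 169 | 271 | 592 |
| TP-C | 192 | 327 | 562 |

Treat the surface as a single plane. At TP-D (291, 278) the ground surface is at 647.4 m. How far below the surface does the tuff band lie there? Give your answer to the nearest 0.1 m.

71.8 m

Let the plane be z = a·E + b·N + c.
TP-B−TP-A: −247a + 161b = −53;  TP-C−TP-A: −224a + 217b = −83.
Solving gives a = −0.10619, b = −0.49210.
Then c = 645 − a·416 − b·110 = 743.31.
At (291, 278): z_contact = −30.90 − 136.80 + 743.31 = 575.60 m.
Depth below ground = 647.4 − 575.60 = 71.8 m.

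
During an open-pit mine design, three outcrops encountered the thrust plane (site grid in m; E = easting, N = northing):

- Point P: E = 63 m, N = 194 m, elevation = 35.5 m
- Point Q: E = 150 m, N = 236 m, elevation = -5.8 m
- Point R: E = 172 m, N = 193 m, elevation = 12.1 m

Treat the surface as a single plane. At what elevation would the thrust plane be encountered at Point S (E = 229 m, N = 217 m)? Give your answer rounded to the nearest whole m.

Two edge vectors: Point P→Point Q = (87, 42, -41.3), Point P→Point R = (109, -1, -23.4).
Normal n = (Point P→Point Q) × (Point P→Point R) = (-1024.1, -2465.9, -4665).
So ∂z/∂E = −n_x/n_z = −0.21953 and ∂z/∂N = −n_y/n_z = −0.52860.
Intercept c from Point P: 35.5 + 13.83 + 102.55 = 151.88.
At (229, 217): z = −50.3 − 114.7 + 151.88 = -13.1 m.

-13 m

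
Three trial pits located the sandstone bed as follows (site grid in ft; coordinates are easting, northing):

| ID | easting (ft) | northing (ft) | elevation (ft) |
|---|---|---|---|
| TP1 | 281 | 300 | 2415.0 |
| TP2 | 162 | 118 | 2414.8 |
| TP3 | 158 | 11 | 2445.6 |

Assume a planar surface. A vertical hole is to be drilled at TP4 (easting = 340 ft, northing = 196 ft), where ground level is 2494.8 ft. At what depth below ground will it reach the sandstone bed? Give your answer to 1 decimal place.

Let the plane be z = a·easting + b·northing + c.
TP2−TP1: −119a − 182b = −0.2;  TP3−TP1: −123a − 289b = 30.6.
Solving gives a = 0.46872, b = −0.30537.
Then c = 2415 − a·281 − b·300 = 2374.90.
At (340, 196): z_contact = 159.37 − 59.85 + 2374.90 = 2474.41 ft.
Depth below ground = 2494.8 − 2474.41 = 20.4 ft.

20.4 ft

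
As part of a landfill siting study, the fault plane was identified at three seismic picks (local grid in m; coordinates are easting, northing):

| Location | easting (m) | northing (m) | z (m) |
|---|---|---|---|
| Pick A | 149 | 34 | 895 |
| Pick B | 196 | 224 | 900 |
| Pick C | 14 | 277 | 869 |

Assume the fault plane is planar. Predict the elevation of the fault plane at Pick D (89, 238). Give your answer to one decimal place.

Two edge vectors: Pick A→Pick B = (47, 190, 5), Pick A→Pick C = (-135, 243, -26).
Normal n = (Pick A→Pick B) × (Pick A→Pick C) = (-6155, 547, 37071).
So ∂z/∂easting = −n_x/n_z = 0.16603 and ∂z/∂northing = −n_y/n_z = −0.01476.
Intercept c from Pick A: 895 − 24.74 + 0.50 = 870.76.
At (89, 238): z = 14.8 − 3.5 + 870.76 = 882.0 m.

882.0 m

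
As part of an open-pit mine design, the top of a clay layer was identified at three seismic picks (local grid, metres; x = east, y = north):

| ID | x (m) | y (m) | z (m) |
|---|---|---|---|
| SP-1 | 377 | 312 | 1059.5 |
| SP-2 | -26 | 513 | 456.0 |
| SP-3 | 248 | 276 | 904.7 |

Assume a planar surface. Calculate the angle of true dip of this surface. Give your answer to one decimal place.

Two edge vectors: SP-1→SP-2 = (-403, 201, -603.5), SP-1→SP-3 = (-129, -36, -154.8).
Normal n = (SP-1→SP-2) × (SP-1→SP-3) = (-52840.8, 15467.1, 40437).
So ∂z/∂x = −n_x/n_z = 1.30674 and ∂z/∂y = −n_y/n_z = −0.38250.
Gradient magnitude |∇z| = √(a² + b²) = √(1.70758 + 0.14631) = 1.36157.
True dip = arctan(1.36157) = 53.7°, dipping toward WNW (azimuth ≈ 286°).

53.7°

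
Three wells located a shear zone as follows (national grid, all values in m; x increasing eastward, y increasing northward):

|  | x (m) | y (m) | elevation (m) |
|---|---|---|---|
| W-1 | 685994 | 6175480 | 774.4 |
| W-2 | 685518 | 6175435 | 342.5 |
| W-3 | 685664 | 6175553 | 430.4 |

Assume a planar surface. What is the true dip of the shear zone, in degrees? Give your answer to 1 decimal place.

Let the plane be z = a·x + b·y + c.
W-2−W-1: −476a − 45b = −431.9;  W-3−W-1: −330a + 73b = −344.
Solving gives a = 0.94779, b = −0.42778.
Gradient magnitude |∇z| = √(a² + b²) = √(0.89831 + 0.18300) = 1.03986.
True dip = arctan(1.03986) = 46.1°, dipping toward WNW (azimuth ≈ 294°).

46.1°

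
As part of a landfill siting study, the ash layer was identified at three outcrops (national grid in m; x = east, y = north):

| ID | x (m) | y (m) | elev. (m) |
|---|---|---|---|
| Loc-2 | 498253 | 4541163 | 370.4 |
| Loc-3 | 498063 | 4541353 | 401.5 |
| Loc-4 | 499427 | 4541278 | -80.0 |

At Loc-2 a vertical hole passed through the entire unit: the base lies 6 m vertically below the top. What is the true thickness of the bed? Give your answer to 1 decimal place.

5.5 m

Let the plane be z = a·x + b·y + c.
Loc-3−Loc-2: −190a + 190b = 31.1;  Loc-4−Loc-2: 1174a + 115b = −450.4.
Solving gives a = −0.36402, b = −0.20034.
|∇z| = √(a²+b²) = 0.41551, so dip δ = arctan(0.41551) = 22.56°.
True thickness = vertical thickness × cos δ = 6 × cos 22.56° = 5.5 m.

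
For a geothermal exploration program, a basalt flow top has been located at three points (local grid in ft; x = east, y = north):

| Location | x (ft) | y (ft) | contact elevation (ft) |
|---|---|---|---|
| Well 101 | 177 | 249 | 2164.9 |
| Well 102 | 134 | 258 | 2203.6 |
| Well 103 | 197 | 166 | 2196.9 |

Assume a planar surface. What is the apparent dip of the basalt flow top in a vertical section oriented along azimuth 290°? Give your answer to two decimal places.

37.00°

Let the plane be z = a·x + b·y + c.
Well 102−Well 101: −43a + 9b = 38.7;  Well 103−Well 101: 20a − 83b = 32.
Solving gives a = −1.03278, b = −0.63441.
Unit vector along 290° is (sin 290°, cos 290°) = (-0.9397, 0.3420).
Slope in that direction = a·(-0.9397) + b·(0.3420) = 0.75352.
Apparent dip = arctan|0.75352| = 37.00° (true dip is 50.5°, so apparent ≤ true as expected).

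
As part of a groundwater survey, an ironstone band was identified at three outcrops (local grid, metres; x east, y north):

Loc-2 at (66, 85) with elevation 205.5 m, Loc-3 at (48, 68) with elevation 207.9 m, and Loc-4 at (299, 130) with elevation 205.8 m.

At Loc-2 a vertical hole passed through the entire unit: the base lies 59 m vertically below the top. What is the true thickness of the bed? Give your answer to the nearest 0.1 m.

Two edge vectors: Loc-2→Loc-3 = (-18, -17, 2.4), Loc-2→Loc-4 = (233, 45, 0.3).
Normal n = (Loc-2→Loc-3) × (Loc-2→Loc-4) = (-113.1, 564.6, 3151).
So ∂z/∂x = −n_x/n_z = 0.03589 and ∂z/∂y = −n_y/n_z = −0.17918.
|∇z| = √(a²+b²) = 0.18274, so dip δ = arctan(0.18274) = 10.36°.
True thickness = vertical thickness × cos δ = 59 × cos 10.36° = 58.0 m.

58.0 m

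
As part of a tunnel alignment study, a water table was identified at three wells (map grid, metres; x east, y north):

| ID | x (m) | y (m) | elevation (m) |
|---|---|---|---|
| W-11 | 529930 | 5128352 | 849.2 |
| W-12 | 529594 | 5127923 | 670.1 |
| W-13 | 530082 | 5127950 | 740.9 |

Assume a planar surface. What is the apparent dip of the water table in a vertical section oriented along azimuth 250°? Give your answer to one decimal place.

Two edge vectors: W-11→W-12 = (-336, -429, -179.1), W-11→W-13 = (152, -402, -108.3).
Normal n = (W-11→W-12) × (W-11→W-13) = (-25537.5, -63612, 200280).
So ∂z/∂x = −n_x/n_z = 0.12751 and ∂z/∂y = −n_y/n_z = 0.31762.
Unit vector along 250° is (sin 250°, cos 250°) = (-0.9397, -0.3420).
Slope in that direction = a·(-0.9397) + b·(-0.3420) = −0.22845.
Apparent dip = arctan|0.22845| = 12.9° (true dip is 18.9°, so apparent ≤ true as expected).

12.9°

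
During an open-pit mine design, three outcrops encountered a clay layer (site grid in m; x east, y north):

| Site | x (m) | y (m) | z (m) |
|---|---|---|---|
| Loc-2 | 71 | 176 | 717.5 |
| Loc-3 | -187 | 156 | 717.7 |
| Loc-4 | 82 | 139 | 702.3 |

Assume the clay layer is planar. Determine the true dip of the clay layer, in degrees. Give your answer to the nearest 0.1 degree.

21.9°

Two edge vectors: Loc-2→Loc-3 = (-258, -20, 0.2), Loc-2→Loc-4 = (11, -37, -15.2).
Normal n = (Loc-2→Loc-3) × (Loc-2→Loc-4) = (311.4, -3919.4, 9766).
So ∂z/∂x = −n_x/n_z = −0.03189 and ∂z/∂y = −n_y/n_z = 0.40133.
Gradient magnitude |∇z| = √(a² + b²) = √(0.00102 + 0.16107) = 0.40260.
True dip = arctan(0.40260) = 21.9°, dipping toward S (azimuth ≈ 175°).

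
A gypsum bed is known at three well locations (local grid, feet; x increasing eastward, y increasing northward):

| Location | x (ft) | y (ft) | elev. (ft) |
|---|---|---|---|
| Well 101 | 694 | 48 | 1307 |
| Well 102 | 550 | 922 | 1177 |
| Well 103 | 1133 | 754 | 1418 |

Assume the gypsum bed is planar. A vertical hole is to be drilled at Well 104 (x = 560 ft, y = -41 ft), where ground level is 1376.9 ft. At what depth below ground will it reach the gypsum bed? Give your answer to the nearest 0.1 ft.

Two edge vectors: Well 101→Well 102 = (-144, 874, -130), Well 101→Well 103 = (439, 706, 111).
Normal n = (Well 101→Well 102) × (Well 101→Well 103) = (188794, -41086, -485350).
So ∂z/∂x = −n_x/n_z = 0.388985 and ∂z/∂y = −n_y/n_z = −0.084652.
Intercept c from Well 101: 1307 − 269.96 + 4.06 = 1041.11.
At (560, -41): z_contact = 217.83 + 3.47 + 1041.11 = 1262.41 ft.
Depth below ground = 1376.9 − 1262.41 = 114.5 ft.

114.5 ft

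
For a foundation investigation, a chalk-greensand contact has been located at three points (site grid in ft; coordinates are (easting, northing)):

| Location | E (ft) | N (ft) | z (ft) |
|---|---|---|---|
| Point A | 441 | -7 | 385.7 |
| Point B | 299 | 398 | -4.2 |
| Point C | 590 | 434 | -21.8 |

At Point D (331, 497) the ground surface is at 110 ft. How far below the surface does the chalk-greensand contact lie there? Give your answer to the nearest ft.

Two edge vectors: Point A→Point B = (-142, 405, -389.9), Point A→Point C = (149, 441, -407.5).
Normal n = (Point A→Point B) × (Point A→Point C) = (6908.4, -115960.1, -122967).
So ∂z/∂E = −n_x/n_z = 0.05618 and ∂z/∂N = −n_y/n_z = −0.94302.
Intercept c from Point A: 385.7 − 24.78 − 6.60 = 354.32.
At (331, 497): z_contact = 18.6 − 468.7 + 354.32 = -95.8 ft.
Depth below ground = 110 − (-95.8) = 206 ft.

206 ft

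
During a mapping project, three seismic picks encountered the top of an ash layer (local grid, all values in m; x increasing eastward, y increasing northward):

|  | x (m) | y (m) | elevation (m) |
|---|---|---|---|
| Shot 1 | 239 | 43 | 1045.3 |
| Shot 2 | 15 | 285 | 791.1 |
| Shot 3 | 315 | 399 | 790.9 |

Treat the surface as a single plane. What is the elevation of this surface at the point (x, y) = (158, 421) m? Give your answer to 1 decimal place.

727.5 m

Let the plane be z = a·x + b·y + c.
Shot 2−Shot 1: −224a + 242b = −254.2;  Shot 3−Shot 1: 76a + 356b = −254.4.
Solving gives a = 0.29480, b = −0.77754.
Then c = 1045.3 − a·239 − b·43 = 1008.28.
At (158, 421): z = 46.6 − 327.3 + 1008.28 = 727.5 m.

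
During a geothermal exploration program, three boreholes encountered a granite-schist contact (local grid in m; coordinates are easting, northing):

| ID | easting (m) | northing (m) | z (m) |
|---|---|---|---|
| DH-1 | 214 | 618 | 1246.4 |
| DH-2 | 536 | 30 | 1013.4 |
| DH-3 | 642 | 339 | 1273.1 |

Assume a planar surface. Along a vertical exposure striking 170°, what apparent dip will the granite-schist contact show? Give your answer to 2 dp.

Two edge vectors: DH-1→DH-2 = (322, -588, -233), DH-1→DH-3 = (428, -279, 26.7).
Normal n = (DH-1→DH-2) × (DH-1→DH-3) = (-80706.6, -108321.4, 161826).
So ∂z/∂easting = −n_x/n_z = 0.49872 and ∂z/∂northing = −n_y/n_z = 0.66937.
Unit vector along 170° is (sin 170°, cos 170°) = (0.1736, -0.9848).
Slope in that direction = a·(0.1736) + b·(-0.9848) = −0.57260.
Apparent dip = arctan|0.57260| = 29.80° (true dip is 39.9°, so apparent ≤ true as expected).

29.80°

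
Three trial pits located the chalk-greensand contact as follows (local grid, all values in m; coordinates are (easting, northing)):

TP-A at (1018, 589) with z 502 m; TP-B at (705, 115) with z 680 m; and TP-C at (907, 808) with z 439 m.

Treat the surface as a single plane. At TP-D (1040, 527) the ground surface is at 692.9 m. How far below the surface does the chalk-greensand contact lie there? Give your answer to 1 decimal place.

Let the plane be z = a·E + b·N + c.
TP-B−TP-A: −313a − 474b = 178;  TP-C−TP-A: −111a + 219b = −63.
Solving gives a = −0.075272, b = −0.325823.
Then c = 502 − a·1018 − b·589 = 770.54.
At (1040, 527): z_contact = −78.28 − 171.71 + 770.54 = 520.55 m.
Depth below ground = 692.9 − 520.55 = 172.4 m.

172.4 m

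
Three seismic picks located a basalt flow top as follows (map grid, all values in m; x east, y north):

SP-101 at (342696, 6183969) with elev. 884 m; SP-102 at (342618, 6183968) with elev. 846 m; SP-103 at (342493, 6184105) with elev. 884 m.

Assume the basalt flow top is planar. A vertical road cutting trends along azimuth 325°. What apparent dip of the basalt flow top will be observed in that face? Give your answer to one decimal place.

17.2°

Let the plane be z = a·x + b·y + c.
SP-102−SP-101: −78a − 1b = −38;  SP-103−SP-101: −203a + 136b = 0.
Solving gives a = 0.47803, b = 0.71353.
Unit vector along 325° is (sin 325°, cos 325°) = (-0.5736, 0.8192).
Slope in that direction = a·(-0.5736) + b·(0.8192) = 0.31030.
Apparent dip = arctan|0.31030| = 17.2° (true dip is 40.7°, so apparent ≤ true as expected).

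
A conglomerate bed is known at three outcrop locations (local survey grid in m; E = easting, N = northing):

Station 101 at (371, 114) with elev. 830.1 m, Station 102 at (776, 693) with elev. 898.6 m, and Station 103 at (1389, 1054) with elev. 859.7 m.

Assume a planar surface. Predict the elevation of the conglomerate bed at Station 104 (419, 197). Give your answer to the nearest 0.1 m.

Let the plane be z = a·E + b·N + c.
Station 102−Station 101: 405a + 579b = 68.5;  Station 103−Station 101: 1018a + 940b = 29.6.
Solving gives a = −0.226385, b = 0.276660.
Then c = 830.1 − a·371 − b·114 = 882.55.
At (419, 197): z = −94.9 + 54.5 + 882.55 = 842.2 m.

842.2 m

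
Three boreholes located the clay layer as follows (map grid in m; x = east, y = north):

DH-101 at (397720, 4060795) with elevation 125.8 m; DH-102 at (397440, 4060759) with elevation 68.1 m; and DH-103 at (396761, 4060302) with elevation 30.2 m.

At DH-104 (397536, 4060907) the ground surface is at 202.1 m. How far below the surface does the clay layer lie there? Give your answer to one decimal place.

151.7 m

Let the plane be z = a·x + b·y + c.
DH-102−DH-101: −280a − 36b = −57.7;  DH-103−DH-101: −959a − 493b = −95.6.
Solving gives a = 0.241552031, b = −0.275960238.
Then c = 125.8 − a·397720 − b·4060795 = 1024673.68.
At (397536, 4060907): z_contact = 96025.63 − 1120648.86 + 1024673.68 = 50.45 m.
Depth below ground = 202.1 − 50.45 = 151.7 m.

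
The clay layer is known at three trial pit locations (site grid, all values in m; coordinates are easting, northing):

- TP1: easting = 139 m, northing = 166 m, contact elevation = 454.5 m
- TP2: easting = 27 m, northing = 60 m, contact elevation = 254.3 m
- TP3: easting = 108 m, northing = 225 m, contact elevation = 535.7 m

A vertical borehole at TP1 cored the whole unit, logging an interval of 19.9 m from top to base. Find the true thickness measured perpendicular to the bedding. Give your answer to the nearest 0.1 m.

Let the plane be z = a·easting + b·northing + c.
TP2−TP1: −112a − 106b = −200.2;  TP3−TP1: −31a + 59b = 81.2.
Solving gives a = 0.32389, b = 1.54645.
|∇z| = √(a²+b²) = 1.58001, so dip δ = arctan(1.58001) = 57.67°.
True thickness = vertical thickness × cos δ = 19.9 × cos 57.67° = 10.6 m.

10.6 m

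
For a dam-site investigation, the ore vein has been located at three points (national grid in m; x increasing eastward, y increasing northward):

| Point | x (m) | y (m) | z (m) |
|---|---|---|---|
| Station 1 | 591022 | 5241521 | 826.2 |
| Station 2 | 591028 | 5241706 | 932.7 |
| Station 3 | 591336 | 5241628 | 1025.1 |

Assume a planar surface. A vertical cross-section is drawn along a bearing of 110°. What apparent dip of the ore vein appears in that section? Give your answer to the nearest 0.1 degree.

12.6°

Two edge vectors: Station 1→Station 2 = (6, 185, 106.5), Station 1→Station 3 = (314, 107, 198.9).
Normal n = (Station 1→Station 2) × (Station 1→Station 3) = (25401, 32247.6, -57448).
So ∂z/∂x = −n_x/n_z = 0.44216 and ∂z/∂y = −n_y/n_z = 0.56134.
Unit vector along 110° is (sin 110°, cos 110°) = (0.9397, -0.3420).
Slope in that direction = a·(0.9397) + b·(-0.3420) = 0.22350.
Apparent dip = arctan|0.22350| = 12.6° (true dip is 35.5°, so apparent ≤ true as expected).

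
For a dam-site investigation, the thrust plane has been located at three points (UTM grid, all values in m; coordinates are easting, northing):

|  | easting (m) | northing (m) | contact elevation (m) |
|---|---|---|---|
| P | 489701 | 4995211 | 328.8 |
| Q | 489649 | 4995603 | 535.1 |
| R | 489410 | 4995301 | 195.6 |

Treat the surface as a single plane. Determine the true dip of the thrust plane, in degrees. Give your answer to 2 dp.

41.69°

Two edge vectors: P→Q = (-52, 392, 206.3), P→R = (-291, 90, -133.2).
Normal n = (P→Q) × (P→R) = (-70781.4, -66959.7, 109392).
So ∂z/∂easting = −n_x/n_z = 0.64704 and ∂z/∂northing = −n_y/n_z = 0.61211.
Gradient magnitude |∇z| = √(a² + b²) = √(0.41867 + 0.37468) = 0.89070.
True dip = arctan(0.89070) = 41.69°, dipping toward SW (azimuth ≈ 227°).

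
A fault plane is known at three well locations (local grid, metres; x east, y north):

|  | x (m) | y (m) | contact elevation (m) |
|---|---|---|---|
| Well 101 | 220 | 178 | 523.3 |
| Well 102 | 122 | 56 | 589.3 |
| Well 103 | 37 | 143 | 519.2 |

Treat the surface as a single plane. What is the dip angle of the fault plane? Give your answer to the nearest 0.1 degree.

Let the plane be z = a·x + b·y + c.
Well 102−Well 101: −98a − 122b = 66;  Well 103−Well 101: −183a − 35b = −4.1.
Solving gives a = 0.14872, b = −0.66045.
Gradient magnitude |∇z| = √(a² + b²) = √(0.02212 + 0.43619) = 0.67698.
True dip = arctan(0.67698) = 34.1°, dipping toward NNW (azimuth ≈ 347°).

34.1°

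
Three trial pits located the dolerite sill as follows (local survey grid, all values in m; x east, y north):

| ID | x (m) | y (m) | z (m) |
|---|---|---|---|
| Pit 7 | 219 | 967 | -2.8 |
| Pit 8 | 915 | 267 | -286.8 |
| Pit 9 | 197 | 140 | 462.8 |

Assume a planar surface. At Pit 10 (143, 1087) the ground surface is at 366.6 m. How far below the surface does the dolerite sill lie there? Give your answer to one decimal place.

Two edge vectors: Pit 7→Pit 8 = (696, -700, -284), Pit 7→Pit 9 = (-22, -827, 465.6).
Normal n = (Pit 7→Pit 8) × (Pit 7→Pit 9) = (-560788, -317809.6, -590992).
So ∂z/∂x = −n_x/n_z = −0.948893 and ∂z/∂y = −n_y/n_z = −0.537756.
Intercept c from Pit 7: -2.8 + 207.81 + 520.01 = 725.02.
At (143, 1087): z_contact = −135.69 − 584.54 + 725.02 = 4.79 m.
Depth below ground = 366.6 − 4.79 = 361.8 m.

361.8 m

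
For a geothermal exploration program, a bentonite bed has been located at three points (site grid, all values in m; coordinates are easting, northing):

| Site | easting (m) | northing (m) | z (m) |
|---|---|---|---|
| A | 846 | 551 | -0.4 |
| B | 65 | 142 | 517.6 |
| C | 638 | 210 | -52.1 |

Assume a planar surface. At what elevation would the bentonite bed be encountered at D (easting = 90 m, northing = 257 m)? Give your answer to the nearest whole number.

584 m

Let the plane be z = a·easting + b·northing + c.
B−A: −781a − 409b = 518;  C−A: −208a − 341b = −51.7.
Solving gives a = −1.09122, b = 0.81723.
Then c = -0.4 − a·846 − b·551 = 472.48.
At (90, 257): z = −98.2 + 210.0 + 472.48 = 584.3 m.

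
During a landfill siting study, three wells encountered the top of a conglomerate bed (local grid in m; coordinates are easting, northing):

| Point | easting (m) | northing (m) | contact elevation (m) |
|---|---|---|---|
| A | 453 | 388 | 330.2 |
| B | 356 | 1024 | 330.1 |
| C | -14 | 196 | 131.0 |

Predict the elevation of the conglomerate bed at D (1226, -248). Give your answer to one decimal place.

601.7 m

Two edge vectors: A→B = (-97, 636, -0.1), A→C = (-467, -192, -199.2).
Normal n = (A→B) × (A→C) = (-126710.4, -19275.7, 315636).
So ∂z/∂easting = −n_x/n_z = 0.401445 and ∂z/∂northing = −n_y/n_z = 0.061069.
Intercept c from A: 330.2 − 181.85 − 23.69 = 124.65.
At (1226, -248): z = 492.2 − 15.1 + 124.65 = 601.7 m.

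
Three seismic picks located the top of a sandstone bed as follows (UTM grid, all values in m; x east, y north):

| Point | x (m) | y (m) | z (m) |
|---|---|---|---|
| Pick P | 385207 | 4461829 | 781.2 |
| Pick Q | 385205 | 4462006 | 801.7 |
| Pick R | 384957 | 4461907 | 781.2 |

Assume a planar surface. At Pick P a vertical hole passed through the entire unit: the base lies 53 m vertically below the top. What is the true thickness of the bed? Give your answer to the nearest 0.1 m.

Let the plane be z = a·x + b·y + c.
Pick Q−Pick P: −2a + 177b = 20.5;  Pick R−Pick P: −250a + 78b = 0.
Solving gives a = 0.03626, b = 0.11623.
|∇z| = √(a²+b²) = 0.12175, so dip δ = arctan(0.12175) = 6.94°.
True thickness = vertical thickness × cos δ = 53 × cos 6.94° = 52.6 m.

52.6 m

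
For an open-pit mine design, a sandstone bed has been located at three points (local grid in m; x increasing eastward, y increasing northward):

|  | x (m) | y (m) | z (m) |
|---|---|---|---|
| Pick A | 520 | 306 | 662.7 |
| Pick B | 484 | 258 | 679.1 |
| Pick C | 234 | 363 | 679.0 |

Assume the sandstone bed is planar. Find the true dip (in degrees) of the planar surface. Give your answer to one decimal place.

Let the plane be z = a·x + b·y + c.
Pick B−Pick A: −36a − 48b = 16.4;  Pick C−Pick A: −286a + 57b = 16.3.
Solving gives a = −0.10882, b = −0.26005.
Gradient magnitude |∇z| = √(a² + b²) = √(0.01184 + 0.06763) = 0.28190.
True dip = arctan(0.28190) = 15.7°, dipping toward NNE (azimuth ≈ 023°).

15.7°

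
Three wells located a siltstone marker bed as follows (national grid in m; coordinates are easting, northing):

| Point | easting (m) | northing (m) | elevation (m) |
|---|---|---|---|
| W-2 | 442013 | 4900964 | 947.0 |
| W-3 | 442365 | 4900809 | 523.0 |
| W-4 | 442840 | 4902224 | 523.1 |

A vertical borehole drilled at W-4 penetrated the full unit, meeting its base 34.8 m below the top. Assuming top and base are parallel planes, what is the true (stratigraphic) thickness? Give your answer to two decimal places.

23.33 m

Let the plane be z = a·easting + b·northing + c.
W-3−W-2: 352a − 155b = −424;  W-4−W-2: 827a + 1260b = −423.9.
Solving gives a = −1.04940, b = 0.35234.
|∇z| = √(a²+b²) = 1.10697, so dip δ = arctan(1.10697) = 47.91°.
True thickness = vertical thickness × cos δ = 34.8 × cos 47.91° = 23.33 m.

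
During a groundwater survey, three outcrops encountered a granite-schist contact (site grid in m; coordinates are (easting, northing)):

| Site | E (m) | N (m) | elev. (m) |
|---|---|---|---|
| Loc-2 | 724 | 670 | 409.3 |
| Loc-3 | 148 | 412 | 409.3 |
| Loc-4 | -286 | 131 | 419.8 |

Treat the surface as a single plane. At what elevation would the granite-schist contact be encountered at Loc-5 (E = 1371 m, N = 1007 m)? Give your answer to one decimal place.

403.6 m

Let the plane be z = a·E + b·N + c.
Loc-3−Loc-2: −576a − 258b = 0;  Loc-4−Loc-2: −1010a − 539b = 10.5.
Solving gives a = 0.054306, b = −0.121241.
Then c = 409.3 − a·724 − b·670 = 451.21.
At (1371, 1007): z = 74.5 − 122.1 + 451.21 = 403.6 m.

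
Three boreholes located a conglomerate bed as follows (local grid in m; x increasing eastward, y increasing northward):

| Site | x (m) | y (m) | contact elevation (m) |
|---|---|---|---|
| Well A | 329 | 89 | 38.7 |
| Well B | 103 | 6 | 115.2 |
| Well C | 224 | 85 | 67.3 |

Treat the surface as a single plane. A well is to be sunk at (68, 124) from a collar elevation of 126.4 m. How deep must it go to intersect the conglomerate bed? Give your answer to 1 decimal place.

25.6 m

Let the plane be z = a·x + b·y + c.
Well B−Well A: −226a − 83b = 76.5;  Well C−Well A: −105a − 4b = 28.6.
Solving gives a = −0.26473, b = −0.20086.
Then c = 38.7 − a·329 − b·89 = 143.67.
At (68, 124): z_contact = −18.00 − 24.91 + 143.67 = 100.76 m.
Depth below ground = 126.4 − 100.76 = 25.6 m.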